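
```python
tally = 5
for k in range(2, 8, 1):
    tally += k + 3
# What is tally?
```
Trace:
  tally=5
  tally=10, k=2
  tally=16, k=3
  tally=23, k=4
  tally=31, k=5
  tally=40, k=6
  tally=50, k=7

Final answer: 50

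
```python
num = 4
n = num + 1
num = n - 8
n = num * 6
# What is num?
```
Trace:
  num=4
  num=4, n=5
  num=-3, n=5
  num=-3, n=-18

Final answer: -3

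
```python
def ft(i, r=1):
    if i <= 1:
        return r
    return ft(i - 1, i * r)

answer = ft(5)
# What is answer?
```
Call trace:
ft(i=5, r=1)
  ft(i=4, r=5)
    ft(i=3, r=20)
      ft(i=2, r=60)
        ft(i=1, r=120)
        -> return 120
      -> return 120
    -> return 120
  -> return 120
-> return 120

Final answer: 120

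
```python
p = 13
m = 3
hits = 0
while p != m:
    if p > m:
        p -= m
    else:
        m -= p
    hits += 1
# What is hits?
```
Trace:
  p=13
  p=13, m=3
  p=13, m=3, hits=0
  p=10, m=3, hits=1
  p=7, m=3, hits=2
  p=4, m=3, hits=3
  p=1, m=3, hits=4
  p=1, m=2, hits=5
  p=1, m=1, hits=6

Final answer: 6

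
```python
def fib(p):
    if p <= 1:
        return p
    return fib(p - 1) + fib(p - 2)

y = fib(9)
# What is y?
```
Call trace (a repeated sub-call is expanded the first time; later identical calls just restate its return value):
fib(p=9)
  fib(p=8)
    fib(p=7)
      fib(p=6)
        fib(p=5)
          fib(p=4)
            fib(p=3)
              fib(p=2)
                fib(p=1)
                -> return 1
                fib(p=0)
                -> return 0
              -> return 1
              fib(p=1)
              -> return 1
            -> return 2
            fib(p=2) -> return 1  (same call as traced above)
          -> return 3
          fib(p=3) -> return 2  (same call as traced above)
        -> return 5
        fib(p=4) -> return 3  (same call as traced above)
      -> return 8
      fib(p=5) -> return 5  (same call as traced above)
    -> return 13
    fib(p=6) -> return 8  (same call as traced above)
  -> return 21
  fib(p=7) -> return 13  (same call as traced above)
-> return 34

Final answer: 34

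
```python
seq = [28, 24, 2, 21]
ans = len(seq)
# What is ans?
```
Trace:
  seq=[28, 24, 2, 21]
  seq=[28, 24, 2, 21], ans=4

Final answer: 4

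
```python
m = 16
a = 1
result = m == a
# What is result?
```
Trace:
  m=16
  m=16, a=1
  m=16, a=1, result=False

Final answer: False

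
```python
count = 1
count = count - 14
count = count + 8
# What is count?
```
Trace:
  count=1
  count=-13
  count=-5

Final answer: -5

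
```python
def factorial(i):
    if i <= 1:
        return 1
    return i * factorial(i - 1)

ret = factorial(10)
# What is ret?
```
Call trace:
factorial(i=10)
  factorial(i=9)
    factorial(i=8)
      factorial(i=7)
        factorial(i=6)
          factorial(i=5)
            factorial(i=4)
              factorial(i=3)
                factorial(i=2)
                  factorial(i=1)
                  -> return 1
                -> return 2
              -> return 6
            -> return 24
          -> return 120
        -> return 720
      -> return 5040
    -> return 40320
  -> return 362880
-> return 3628800

Final answer: 3628800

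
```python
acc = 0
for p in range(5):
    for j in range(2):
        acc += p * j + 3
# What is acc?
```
Trace:
  acc=0
  acc=3, p=0, j=0
  acc=6, p=0, j=1
  acc=9, p=1, j=0
  acc=13, p=1, j=1
  acc=16, p=2, j=0
  acc=21, p=2, j=1
  acc=24, p=3, j=0
  acc=30, p=3, j=1
  acc=33, p=4, j=0
  acc=40, p=4, j=1

Final answer: 40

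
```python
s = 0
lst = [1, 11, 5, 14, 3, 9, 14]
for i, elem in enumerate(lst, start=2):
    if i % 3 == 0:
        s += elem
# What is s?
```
Trace:
  s=0
  s=0, i=2, elem=1
  s=11, i=3, elem=11
  s=11, i=4, elem=5
  s=11, i=5, elem=14
  s=14, i=6, elem=3
  s=14, i=7, elem=9
  s=14, i=8, elem=14

Final answer: 14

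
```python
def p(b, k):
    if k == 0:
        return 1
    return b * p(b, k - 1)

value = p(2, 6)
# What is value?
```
Call trace:
p(b=2, k=6)
  p(b=2, k=5)
    p(b=2, k=4)
      p(b=2, k=3)
        p(b=2, k=2)
          p(b=2, k=1)
            p(b=2, k=0)
            -> return 1
          -> return 2
        -> return 4
      -> return 8
    -> return 16
  -> return 32
-> return 64

Final answer: 64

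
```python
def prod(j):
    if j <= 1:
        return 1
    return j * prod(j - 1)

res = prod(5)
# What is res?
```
Call trace:
prod(j=5)
  prod(j=4)
    prod(j=3)
      prod(j=2)
        prod(j=1)
        -> return 1
      -> return 2
    -> return 6
  -> return 24
-> return 120

Final answer: 120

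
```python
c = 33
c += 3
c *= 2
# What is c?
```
Trace:
  c=33
  c=36
  c=72

Final answer: 72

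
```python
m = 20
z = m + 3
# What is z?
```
Trace:
  m=20
  m=20, z=23

Final answer: 23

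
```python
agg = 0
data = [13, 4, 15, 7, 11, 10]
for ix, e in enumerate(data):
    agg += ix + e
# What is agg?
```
Trace:
  agg=0
  agg=13, ix=0, e=13
  agg=18, ix=1, e=4
  agg=35, ix=2, e=15
  agg=45, ix=3, e=7
  agg=60, ix=4, e=11
  agg=75, ix=5, e=10

Final answer: 75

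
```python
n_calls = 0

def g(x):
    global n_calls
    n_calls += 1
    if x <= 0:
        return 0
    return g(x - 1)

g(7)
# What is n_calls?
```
Call trace:
g(x=7)
  g(x=6)
    g(x=5)
      g(x=4)
        g(x=3)
          g(x=2)
            g(x=1)
              g(x=0)
              -> return 0
            -> return 0
          -> return 0
        -> return 0
      -> return 0
    -> return 0
  -> return 0
-> return 0

n_calls is incremented once per call. g is entered once for each x = 7, 6, 5, 4, 3, 2, 1, 0 (the x <= 0 call returns without recursing), i.e. 7 + 1 calls.
n_calls = 8

Final answer: 8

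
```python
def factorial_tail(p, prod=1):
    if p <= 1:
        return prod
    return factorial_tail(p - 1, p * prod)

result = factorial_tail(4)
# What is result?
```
Call trace:
factorial_tail(p=4, prod=1)
  factorial_tail(p=3, prod=4)
    factorial_tail(p=2, prod=12)
      factorial_tail(p=1, prod=24)
      -> return 24
    -> return 24
  -> return 24
-> return 24

Final answer: 24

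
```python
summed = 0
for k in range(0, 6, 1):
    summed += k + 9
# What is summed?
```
Trace:
  summed=0
  summed=9, k=0
  summed=19, k=1
  summed=30, k=2
  summed=42, k=3
  summed=55, k=4
  summed=69, k=5

Final answer: 69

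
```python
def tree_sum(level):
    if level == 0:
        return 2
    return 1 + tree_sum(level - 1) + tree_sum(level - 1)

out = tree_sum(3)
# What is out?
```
Call trace (a repeated sub-call is expanded the first time; later identical calls just restate its return value):
tree_sum(level=3)
  tree_sum(level=2)
    tree_sum(level=1)
      tree_sum(level=0)
      -> return 2
      tree_sum(level=0)
      -> return 2
    -> return 5
    tree_sum(level=1) -> return 5  (same call as traced above)
  -> return 11
  tree_sum(level=2) -> return 11  (same call as traced above)
-> return 23

Final answer: 23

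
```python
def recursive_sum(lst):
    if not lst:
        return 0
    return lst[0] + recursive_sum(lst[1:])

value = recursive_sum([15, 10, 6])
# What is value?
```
Call trace:
recursive_sum(lst=[15, 10, 6])
  recursive_sum(lst=[10, 6])
    recursive_sum(lst=[6])
      recursive_sum(lst=[])
      -> return 0
    -> return 6
  -> return 16
-> return 31

Final answer: 31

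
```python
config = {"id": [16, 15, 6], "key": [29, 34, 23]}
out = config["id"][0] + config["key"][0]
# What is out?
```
Trace:
  config={'id': [16, 15, 6], 'key': [29, 34, 23]}
  config={'id': [16, 15, 6], 'key': [29, 34, 23]}, out=45

Final answer: 45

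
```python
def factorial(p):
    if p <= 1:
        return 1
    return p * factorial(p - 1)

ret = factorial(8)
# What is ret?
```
Call trace:
factorial(p=8)
  factorial(p=7)
    factorial(p=6)
      factorial(p=5)
        factorial(p=4)
          factorial(p=3)
            factorial(p=2)
              factorial(p=1)
              -> return 1
            -> return 2
          -> return 6
        -> return 24
      -> return 120
    -> return 720
  -> return 5040
-> return 40320

Final answer: 40320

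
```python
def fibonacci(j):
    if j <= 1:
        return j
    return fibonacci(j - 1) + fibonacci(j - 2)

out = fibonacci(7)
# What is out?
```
Call trace (a repeated sub-call is expanded the first time; later identical calls just restate its return value):
fibonacci(j=7)
  fibonacci(j=6)
    fibonacci(j=5)
      fibonacci(j=4)
        fibonacci(j=3)
          fibonacci(j=2)
            fibonacci(j=1)
            -> return 1
            fibonacci(j=0)
            -> return 0
          -> return 1
          fibonacci(j=1)
          -> return 1
        -> return 2
        fibonacci(j=2) -> return 1  (same call as traced above)
      -> return 3
      fibonacci(j=3) -> return 2  (same call as traced above)
    -> return 5
    fibonacci(j=4) -> return 3  (same call as traced above)
  -> return 8
  fibonacci(j=5) -> return 5  (same call as traced above)
-> return 13

Final answer: 13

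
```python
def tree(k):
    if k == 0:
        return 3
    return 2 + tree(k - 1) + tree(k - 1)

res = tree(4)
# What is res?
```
Call trace (a repeated sub-call is expanded the first time; later identical calls just restate its return value):
tree(k=4)
  tree(k=3)
    tree(k=2)
      tree(k=1)
        tree(k=0)
        -> return 3
        tree(k=0)
        -> return 3
      -> return 8
      tree(k=1) -> return 8  (same call as traced above)
    -> return 18
    tree(k=2) -> return 18  (same call as traced above)
  -> return 38
  tree(k=3) -> return 38  (same call as traced above)
-> return 78

Final answer: 78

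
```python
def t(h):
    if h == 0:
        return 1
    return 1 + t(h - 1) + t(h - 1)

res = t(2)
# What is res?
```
Call trace (a repeated sub-call is expanded the first time; later identical calls just restate its return value):
t(h=2)
  t(h=1)
    t(h=0)
    -> return 1
    t(h=0)
    -> return 1
  -> return 3
  t(h=1) -> return 3  (same call as traced above)
-> return 7

Final answer: 7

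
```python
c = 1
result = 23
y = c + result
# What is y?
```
Trace:
  c=1
  c=1, result=23
  c=1, result=23, y=24

Final answer: 24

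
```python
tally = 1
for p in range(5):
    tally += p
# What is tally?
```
Trace:
  tally=1
  tally=1, p=0
  tally=2, p=1
  tally=4, p=2
  tally=7, p=3
  tally=11, p=4

Final answer: 11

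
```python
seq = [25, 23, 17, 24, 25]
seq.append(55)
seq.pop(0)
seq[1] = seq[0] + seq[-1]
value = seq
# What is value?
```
Trace:
  seq=[25, 23, 17, 24, 25]
  seq=[25, 23, 17, 24, 25, 55]
  seq=[23, 17, 24, 25, 55]
  seq=[23, 78, 24, 25, 55]
  seq=[23, 78, 24, 25, 55], value=[23, 78, 24, 25, 55]

Final answer: [23, 78, 24, 25, 55]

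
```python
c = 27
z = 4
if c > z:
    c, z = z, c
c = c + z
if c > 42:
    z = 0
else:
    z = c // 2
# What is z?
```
Trace:
  c=27
  c=27, z=4
  c=4, z=27
  c=31, z=27
  c=31, z=15

Final answer: 15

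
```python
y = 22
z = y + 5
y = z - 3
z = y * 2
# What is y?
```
Trace:
  y=22
  y=22, z=27
  y=24, z=27
  y=24, z=48

Final answer: 24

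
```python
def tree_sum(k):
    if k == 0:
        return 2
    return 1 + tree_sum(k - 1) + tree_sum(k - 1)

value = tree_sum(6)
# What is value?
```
Call trace (a repeated sub-call is expanded the first time; later identical calls just restate its return value):
tree_sum(k=6)
  tree_sum(k=5)
    tree_sum(k=4)
      tree_sum(k=3)
        tree_sum(k=2)
          tree_sum(k=1)
            tree_sum(k=0)
            -> return 2
            tree_sum(k=0)
            -> return 2
          -> return 5
          tree_sum(k=1) -> return 5  (same call as traced above)
        -> return 11
        tree_sum(k=2) -> return 11  (same call as traced above)
      -> return 23
      tree_sum(k=3) -> return 23  (same call as traced above)
    -> return 47
    tree_sum(k=4) -> return 47  (same call as traced above)
  -> return 95
  tree_sum(k=5) -> return 95  (same call as traced above)
-> return 191

Final answer: 191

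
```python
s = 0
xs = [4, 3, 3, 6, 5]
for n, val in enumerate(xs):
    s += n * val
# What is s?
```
Trace:
  s=0
  s=0, n=0, val=4
  s=3, n=1, val=3
  s=9, n=2, val=3
  s=27, n=3, val=6
  s=47, n=4, val=5

Final answer: 47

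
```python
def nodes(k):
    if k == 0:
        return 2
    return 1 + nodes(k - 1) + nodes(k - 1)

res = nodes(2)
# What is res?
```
Call trace (a repeated sub-call is expanded the first time; later identical calls just restate its return value):
nodes(k=2)
  nodes(k=1)
    nodes(k=0)
    -> return 2
    nodes(k=0)
    -> return 2
  -> return 5
  nodes(k=1) -> return 5  (same call as traced above)
-> return 11

Final answer: 11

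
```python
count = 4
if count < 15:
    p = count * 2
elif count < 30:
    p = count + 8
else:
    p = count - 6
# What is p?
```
Trace:
  count=4
  count=4, p=8

Final answer: 8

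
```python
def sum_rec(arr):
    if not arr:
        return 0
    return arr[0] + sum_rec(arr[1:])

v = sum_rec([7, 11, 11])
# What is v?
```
Call trace:
sum_rec(arr=[7, 11, 11])
  sum_rec(arr=[11, 11])
    sum_rec(arr=[11])
      sum_rec(arr=[])
      -> return 0
    -> return 11
  -> return 22
-> return 29

Final answer: 29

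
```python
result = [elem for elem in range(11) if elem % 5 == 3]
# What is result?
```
Trace:
  elem=0
  elem=1
  elem=2
  elem=3
  elem=4
  elem=5
  elem=6
  elem=7
  elem=8
  elem=9
  elem=10
  result=[3, 8]

Final answer: [3, 8]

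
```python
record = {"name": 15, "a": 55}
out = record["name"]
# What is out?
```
Trace:
  record={'name': 15, 'a': 55}
  record={'name': 15, 'a': 55}, out=15

Final answer: 15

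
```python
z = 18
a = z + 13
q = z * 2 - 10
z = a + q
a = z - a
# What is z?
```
Trace:
  z=18
  z=18, a=31
  z=18, a=31, q=26
  z=57, a=31, q=26
  z=57, a=26, q=26

Final answer: 57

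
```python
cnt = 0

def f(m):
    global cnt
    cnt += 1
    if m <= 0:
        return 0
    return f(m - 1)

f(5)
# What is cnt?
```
Call trace:
f(m=5)
  f(m=4)
    f(m=3)
      f(m=2)
        f(m=1)
          f(m=0)
          -> return 0
        -> return 0
      -> return 0
    -> return 0
  -> return 0
-> return 0

cnt is incremented once per call. f is entered once for each m = 5, 4, 3, 2, 1, 0 (the m <= 0 call returns without recursing), i.e. 5 + 1 calls.
cnt = 6

Final answer: 6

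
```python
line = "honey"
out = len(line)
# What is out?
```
Trace:
  line='honey'
  line='honey', out=5

Final answer: 5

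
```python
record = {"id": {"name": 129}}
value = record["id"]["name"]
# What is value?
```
Trace:
  record={'id': {'name': 129}}
  record={'id': {'name': 129}}, value=129

Final answer: 129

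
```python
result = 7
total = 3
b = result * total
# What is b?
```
Trace:
  result=7
  result=7, total=3
  result=7, total=3, b=21

Final answer: 21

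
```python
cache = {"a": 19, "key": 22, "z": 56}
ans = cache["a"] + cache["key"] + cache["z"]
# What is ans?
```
Trace:
  cache={'a': 19, 'key': 22, 'z': 56}
  cache={'a': 19, 'key': 22, 'z': 56}, ans=97

Final answer: 97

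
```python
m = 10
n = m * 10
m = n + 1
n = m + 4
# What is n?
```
Trace:
  m=10
  m=10, n=100
  m=101, n=100
  m=101, n=105

Final answer: 105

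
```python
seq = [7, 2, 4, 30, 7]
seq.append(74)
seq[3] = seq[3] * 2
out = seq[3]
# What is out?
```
Trace:
  seq=[7, 2, 4, 30, 7]
  seq=[7, 2, 4, 30, 7, 74]
  seq=[7, 2, 4, 60, 7, 74]
  seq=[7, 2, 4, 60, 7, 74], out=60

Final answer: 60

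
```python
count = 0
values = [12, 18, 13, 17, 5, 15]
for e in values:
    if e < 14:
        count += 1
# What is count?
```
Trace:
  count=0
  count=1, e=12
  count=1, e=18
  count=2, e=13
  count=2, e=17
  count=3, e=5
  count=3, e=15

Final answer: 3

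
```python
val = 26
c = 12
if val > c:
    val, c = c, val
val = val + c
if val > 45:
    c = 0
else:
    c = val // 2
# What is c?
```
Trace:
  val=26
  val=26, c=12
  val=12, c=26
  val=38, c=26
  val=38, c=19

Final answer: 19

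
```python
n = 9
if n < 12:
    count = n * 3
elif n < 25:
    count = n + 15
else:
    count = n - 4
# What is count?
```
Trace:
  n=9
  n=9, count=27

Final answer: 27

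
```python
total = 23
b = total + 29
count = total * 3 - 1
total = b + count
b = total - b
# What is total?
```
Trace:
  total=23
  total=23, b=52
  total=23, b=52, count=68
  total=120, b=52, count=68
  total=120, b=68, count=68

Final answer: 120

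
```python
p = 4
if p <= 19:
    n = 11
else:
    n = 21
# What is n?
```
Trace:
  p=4
  p=4, n=11

Final answer: 11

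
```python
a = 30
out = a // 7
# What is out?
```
Trace:
  a=30
  a=30, out=4

Final answer: 4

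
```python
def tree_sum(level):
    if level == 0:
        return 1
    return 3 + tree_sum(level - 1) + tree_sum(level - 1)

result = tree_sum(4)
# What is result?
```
Call trace (a repeated sub-call is expanded the first time; later identical calls just restate its return value):
tree_sum(level=4)
  tree_sum(level=3)
    tree_sum(level=2)
      tree_sum(level=1)
        tree_sum(level=0)
        -> return 1
        tree_sum(level=0)
        -> return 1
      -> return 5
      tree_sum(level=1) -> return 5  (same call as traced above)
    -> return 13
    tree_sum(level=2) -> return 13  (same call as traced above)
  -> return 29
  tree_sum(level=3) -> return 29  (same call as traced above)
-> return 61

Final answer: 61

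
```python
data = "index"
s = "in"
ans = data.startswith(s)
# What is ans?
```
Trace:
  data='index'
  data='index', s='in'
  data='index', s='in', ans=True

Final answer: True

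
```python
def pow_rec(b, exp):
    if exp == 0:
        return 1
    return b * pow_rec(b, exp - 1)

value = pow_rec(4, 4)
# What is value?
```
Call trace:
pow_rec(b=4, exp=4)
  pow_rec(b=4, exp=3)
    pow_rec(b=4, exp=2)
      pow_rec(b=4, exp=1)
        pow_rec(b=4, exp=0)
        -> return 1
      -> return 4
    -> return 16
  -> return 64
-> return 256

Final answer: 256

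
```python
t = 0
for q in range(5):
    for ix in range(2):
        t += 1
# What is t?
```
Trace:
  t=0
  t=1, q=0, ix=0
  t=2, q=0, ix=1
  t=3, q=1, ix=0
  t=4, q=1, ix=1
  t=5, q=2, ix=0
  t=6, q=2, ix=1
  t=7, q=3, ix=0
  t=8, q=3, ix=1
  t=9, q=4, ix=0
  t=10, q=4, ix=1

Final answer: 10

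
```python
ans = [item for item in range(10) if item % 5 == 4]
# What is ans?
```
Trace:
  item=0
  item=1
  item=2
  item=3
  item=4
  item=5
  item=6
  item=7
  item=8
  item=9
  ans=[4, 9]

Final answer: [4, 9]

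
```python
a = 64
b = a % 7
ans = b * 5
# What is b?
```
Trace:
  a=64
  a=64, b=1
  a=64, b=1, ans=5

Final answer: 1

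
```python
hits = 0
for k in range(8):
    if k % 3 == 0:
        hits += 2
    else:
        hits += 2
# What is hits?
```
Trace:
  hits=0
  hits=2, k=0
  hits=4, k=1
  hits=6, k=2
  hits=8, k=3
  hits=10, k=4
  hits=12, k=5
  hits=14, k=6
  hits=16, k=7

Final answer: 16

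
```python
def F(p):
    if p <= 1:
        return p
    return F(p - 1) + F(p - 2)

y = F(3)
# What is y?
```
Call trace:
F(p=3)
  F(p=2)
    F(p=1)
    -> return 1
    F(p=0)
    -> return 0
  -> return 1
  F(p=1)
  -> return 1
-> return 2

Final answer: 2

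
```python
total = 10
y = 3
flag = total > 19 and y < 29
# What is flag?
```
Trace:
  total=10
  total=10, y=3
  total=10, y=3, flag=False

Final answer: False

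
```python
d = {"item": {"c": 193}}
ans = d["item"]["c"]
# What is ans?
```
Trace:
  d={'item': {'c': 193}}
  d={'item': {'c': 193}}, ans=193

Final answer: 193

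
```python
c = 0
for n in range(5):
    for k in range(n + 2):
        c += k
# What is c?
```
Trace:
  c=0
  c=0, n=0, k=0
  c=1, n=0, k=1
  c=1, n=1, k=0
  c=2, n=1, k=1
  c=4, n=1, k=2
  c=4, n=2, k=0
  c=5, n=2, k=1
  c=7, n=2, k=2
  c=10, n=2, k=3
  c=10, n=3, k=0
  c=11, n=3, k=1
  c=13, n=3, k=2
  c=16, n=3, k=3
  c=20, n=3, k=4
  c=20, n=4, k=0
  c=21, n=4, k=1
  c=23, n=4, k=2
  c=26, n=4, k=3
  c=30, n=4, k=4
  c=35, n=4, k=5

Final answer: 35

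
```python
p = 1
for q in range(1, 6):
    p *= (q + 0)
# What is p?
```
Trace:
  p=1
  p=1, q=1
  p=2, q=2
  p=6, q=3
  p=24, q=4
  p=120, q=5

Final answer: 120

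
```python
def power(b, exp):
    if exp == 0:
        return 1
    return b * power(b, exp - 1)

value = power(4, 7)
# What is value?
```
Call trace:
power(b=4, exp=7)
  power(b=4, exp=6)
    power(b=4, exp=5)
      power(b=4, exp=4)
        power(b=4, exp=3)
          power(b=4, exp=2)
            power(b=4, exp=1)
              power(b=4, exp=0)
              -> return 1
            -> return 4
          -> return 16
        -> return 64
      -> return 256
    -> return 1024
  -> return 4096
-> return 16384

Final answer: 16384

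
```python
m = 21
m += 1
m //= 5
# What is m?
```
Trace:
  m=21
  m=22
  m=4

Final answer: 4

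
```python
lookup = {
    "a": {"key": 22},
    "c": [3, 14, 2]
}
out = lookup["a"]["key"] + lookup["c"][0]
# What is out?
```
Trace:
  lookup={'a': {'key': 22}, 'c': [3, 14, 2]}
  lookup={'a': {'key': 22}, 'c': [3, 14, 2]}, out=25

Final answer: 25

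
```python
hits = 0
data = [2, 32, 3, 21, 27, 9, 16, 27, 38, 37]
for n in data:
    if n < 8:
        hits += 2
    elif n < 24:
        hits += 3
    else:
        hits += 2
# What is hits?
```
Trace:
  hits=0
  hits=2, n=2
  hits=4, n=32
  hits=6, n=3
  hits=9, n=21
  hits=11, n=27
  hits=14, n=9
  hits=17, n=16
  hits=19, n=27
  hits=21, n=38
  hits=23, n=37

Final answer: 23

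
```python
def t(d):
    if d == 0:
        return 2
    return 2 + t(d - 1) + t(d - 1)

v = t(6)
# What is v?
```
Call trace (a repeated sub-call is expanded the first time; later identical calls just restate its return value):
t(d=6)
  t(d=5)
    t(d=4)
      t(d=3)
        t(d=2)
          t(d=1)
            t(d=0)
            -> return 2
            t(d=0)
            -> return 2
          -> return 6
          t(d=1) -> return 6  (same call as traced above)
        -> return 14
        t(d=2) -> return 14  (same call as traced above)
      -> return 30
      t(d=3) -> return 30  (same call as traced above)
    -> return 62
    t(d=4) -> return 62  (same call as traced above)
  -> return 126
  t(d=5) -> return 126  (same call as traced above)
-> return 254

Final answer: 254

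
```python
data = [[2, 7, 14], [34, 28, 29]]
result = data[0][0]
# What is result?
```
Trace:
  data=[[2, 7, 14], [34, 28, 29]]
  data=[[2, 7, 14], [34, 28, 29]], result=2

Final answer: 2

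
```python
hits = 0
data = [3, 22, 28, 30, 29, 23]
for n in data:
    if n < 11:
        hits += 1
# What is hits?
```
Trace:
  hits=0
  hits=1, n=3
  hits=1, n=22
  hits=1, n=28
  hits=1, n=30
  hits=1, n=29
  hits=1, n=23

Final answer: 1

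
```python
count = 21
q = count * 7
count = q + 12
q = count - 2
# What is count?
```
Trace:
  count=21
  count=21, q=147
  count=159, q=147
  count=159, q=157

Final answer: 159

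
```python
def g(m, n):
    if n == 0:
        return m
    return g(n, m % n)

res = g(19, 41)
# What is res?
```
Call trace:
g(m=19, n=41)
  g(m=41, n=19)
    g(m=19, n=3)
      g(m=3, n=1)
        g(m=1, n=0)
        -> return 1
      -> return 1
    -> return 1
  -> return 1
-> return 1

Final answer: 1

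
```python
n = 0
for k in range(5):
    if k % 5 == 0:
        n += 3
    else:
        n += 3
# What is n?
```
Trace:
  n=0
  n=3, k=0
  n=6, k=1
  n=9, k=2
  n=12, k=3
  n=15, k=4

Final answer: 15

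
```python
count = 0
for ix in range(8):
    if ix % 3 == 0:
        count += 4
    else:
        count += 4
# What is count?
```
Trace:
  count=0
  count=4, ix=0
  count=8, ix=1
  count=12, ix=2
  count=16, ix=3
  count=20, ix=4
  count=24, ix=5
  count=28, ix=6
  count=32, ix=7

Final answer: 32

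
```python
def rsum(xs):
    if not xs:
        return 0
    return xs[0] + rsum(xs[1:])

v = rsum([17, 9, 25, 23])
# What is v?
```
Call trace:
rsum(xs=[17, 9, 25, 23])
  rsum(xs=[9, 25, 23])
    rsum(xs=[25, 23])
      rsum(xs=[23])
        rsum(xs=[])
        -> return 0
      -> return 23
    -> return 48
  -> return 57
-> return 74

Final answer: 74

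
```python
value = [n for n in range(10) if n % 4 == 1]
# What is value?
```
Trace:
  n=0
  n=1
  n=2
  n=3
  n=4
  n=5
  n=6
  n=7
  n=8
  n=9
  value=[1, 5, 9]

Final answer: [1, 5, 9]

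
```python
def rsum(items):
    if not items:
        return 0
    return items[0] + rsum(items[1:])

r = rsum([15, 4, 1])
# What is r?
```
Call trace:
rsum(items=[15, 4, 1])
  rsum(items=[4, 1])
    rsum(items=[1])
      rsum(items=[])
      -> return 0
    -> return 1
  -> return 5
-> return 20

Final answer: 20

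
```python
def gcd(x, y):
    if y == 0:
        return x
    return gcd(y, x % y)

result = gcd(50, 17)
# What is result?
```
Call trace:
gcd(x=50, y=17)
  gcd(x=17, y=16)
    gcd(x=16, y=1)
      gcd(x=1, y=0)
      -> return 1
    -> return 1
  -> return 1
-> return 1

Final answer: 1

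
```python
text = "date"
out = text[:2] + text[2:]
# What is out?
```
Trace:
  text='date'
  text='date', out='date'

Final answer: 'date'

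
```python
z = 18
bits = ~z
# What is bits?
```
Trace:
  z=18
  z=18, bits=-19

Final answer: -19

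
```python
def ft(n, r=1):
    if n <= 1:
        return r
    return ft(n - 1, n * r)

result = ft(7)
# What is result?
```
Call trace:
ft(n=7, r=1)
  ft(n=6, r=7)
    ft(n=5, r=42)
      ft(n=4, r=210)
        ft(n=3, r=840)
          ft(n=2, r=2520)
            ft(n=1, r=5040)
            -> return 5040
          -> return 5040
        -> return 5040
      -> return 5040
    -> return 5040
  -> return 5040
-> return 5040

Final answer: 5040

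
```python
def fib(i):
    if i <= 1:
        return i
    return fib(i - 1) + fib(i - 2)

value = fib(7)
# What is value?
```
Call trace (a repeated sub-call is expanded the first time; later identical calls just restate its return value):
fib(i=7)
  fib(i=6)
    fib(i=5)
      fib(i=4)
        fib(i=3)
          fib(i=2)
            fib(i=1)
            -> return 1
            fib(i=0)
            -> return 0
          -> return 1
          fib(i=1)
          -> return 1
        -> return 2
        fib(i=2) -> return 1  (same call as traced above)
      -> return 3
      fib(i=3) -> return 2  (same call as traced above)
    -> return 5
    fib(i=4) -> return 3  (same call as traced above)
  -> return 8
  fib(i=5) -> return 5  (same call as traced above)
-> return 13

Final answer: 13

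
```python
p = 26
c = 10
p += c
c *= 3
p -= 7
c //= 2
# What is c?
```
Trace:
  p=26
  p=26, c=10
  p=36, c=10
  p=36, c=30
  p=29, c=30
  p=29, c=15

Final answer: 15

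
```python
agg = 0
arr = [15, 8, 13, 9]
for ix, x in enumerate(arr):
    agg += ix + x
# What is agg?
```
Trace:
  agg=0
  agg=15, ix=0, x=15
  agg=24, ix=1, x=8
  agg=39, ix=2, x=13
  agg=51, ix=3, x=9

Final answer: 51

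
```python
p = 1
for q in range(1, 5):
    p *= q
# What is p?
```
Trace:
  p=1
  p=1, q=1
  p=2, q=2
  p=6, q=3
  p=24, q=4

Final answer: 24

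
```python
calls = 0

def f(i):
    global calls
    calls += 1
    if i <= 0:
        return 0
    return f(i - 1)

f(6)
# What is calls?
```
Call trace:
f(i=6)
  f(i=5)
    f(i=4)
      f(i=3)
        f(i=2)
          f(i=1)
            f(i=0)
            -> return 0
          -> return 0
        -> return 0
      -> return 0
    -> return 0
  -> return 0
-> return 0

calls is incremented once per call. f is entered once for each i = 6, 5, 4, 3, 2, 1, 0 (the i <= 0 call returns without recursing), i.e. 6 + 1 calls.
calls = 7

Final answer: 7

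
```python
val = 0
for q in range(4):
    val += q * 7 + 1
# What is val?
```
Trace:
  val=0
  val=1, q=0
  val=9, q=1
  val=24, q=2
  val=46, q=3

Final answer: 46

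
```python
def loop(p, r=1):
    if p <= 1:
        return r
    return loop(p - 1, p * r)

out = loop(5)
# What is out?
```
Call trace:
loop(p=5, r=1)
  loop(p=4, r=5)
    loop(p=3, r=20)
      loop(p=2, r=60)
        loop(p=1, r=120)
        -> return 120
      -> return 120
    -> return 120
  -> return 120
-> return 120

Final answer: 120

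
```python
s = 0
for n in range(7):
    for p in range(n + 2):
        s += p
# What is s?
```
Trace:
  s=0
  s=0, n=0, p=0
  s=1, n=0, p=1
  s=1, n=1, p=0
  s=2, n=1, p=1
  s=4, n=1, p=2
  s=4, n=2, p=0
  s=5, n=2, p=1
  s=7, n=2, p=2
  s=10, n=2, p=3
  s=10, n=3, p=0
  s=11, n=3, p=1
  s=13, n=3, p=2
  s=16, n=3, p=3
  s=20, n=3, p=4
  s=20, n=4, p=0
  s=21, n=4, p=1
  s=23, n=4, p=2
  s=26, n=4, p=3
  s=30, n=4, p=4
  s=35, n=4, p=5
  s=35, n=5, p=0
  s=36, n=5, p=1
  s=38, n=5, p=2
  s=41, n=5, p=3
  s=45, n=5, p=4
  s=50, n=5, p=5
  s=56, n=5, p=6
  s=56, n=6, p=0
  s=57, n=6, p=1
  s=59, n=6, p=2
  s=62, n=6, p=3
  s=66, n=6, p=4
  s=71, n=6, p=5
  s=77, n=6, p=6
  s=84, n=6, p=7

Final answer: 84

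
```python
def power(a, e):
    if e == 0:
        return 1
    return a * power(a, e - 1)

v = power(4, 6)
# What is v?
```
Call trace:
power(a=4, e=6)
  power(a=4, e=5)
    power(a=4, e=4)
      power(a=4, e=3)
        power(a=4, e=2)
          power(a=4, e=1)
            power(a=4, e=0)
            -> return 1
          -> return 4
        -> return 16
      -> return 64
    -> return 256
  -> return 1024
-> return 4096

Final answer: 4096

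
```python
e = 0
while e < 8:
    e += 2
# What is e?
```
Trace:
  e=0
  e=2
  e=4
  e=6
  e=8

Final answer: 8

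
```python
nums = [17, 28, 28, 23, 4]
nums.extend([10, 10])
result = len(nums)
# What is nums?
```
Trace:
  nums=[17, 28, 28, 23, 4]
  nums=[17, 28, 28, 23, 4, 10, 10]
  nums=[17, 28, 28, 23, 4, 10, 10], result=7

Final answer: [17, 28, 28, 23, 4, 10, 10]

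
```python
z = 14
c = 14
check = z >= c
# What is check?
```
Trace:
  z=14
  z=14, c=14
  z=14, c=14, check=True

Final answer: True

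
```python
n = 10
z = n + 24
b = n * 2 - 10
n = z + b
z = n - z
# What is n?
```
Trace:
  n=10
  n=10, z=34
  n=10, z=34, b=10
  n=44, z=34, b=10
  n=44, z=10, b=10

Final answer: 44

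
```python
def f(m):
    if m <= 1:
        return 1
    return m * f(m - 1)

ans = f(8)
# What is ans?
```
Call trace:
f(m=8)
  f(m=7)
    f(m=6)
      f(m=5)
        f(m=4)
          f(m=3)
            f(m=2)
              f(m=1)
              -> return 1
            -> return 2
          -> return 6
        -> return 24
      -> return 120
    -> return 720
  -> return 5040
-> return 40320

Final answer: 40320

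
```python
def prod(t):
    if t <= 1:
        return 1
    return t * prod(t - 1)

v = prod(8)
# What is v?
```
Call trace:
prod(t=8)
  prod(t=7)
    prod(t=6)
      prod(t=5)
        prod(t=4)
          prod(t=3)
            prod(t=2)
              prod(t=1)
              -> return 1
            -> return 2
          -> return 6
        -> return 24
      -> return 120
    -> return 720
  -> return 5040
-> return 40320

Final answer: 40320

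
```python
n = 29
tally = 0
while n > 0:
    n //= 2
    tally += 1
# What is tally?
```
Trace:
  n=29
  n=29, tally=0
  n=14, tally=1
  n=7, tally=2
  n=3, tally=3
  n=1, tally=4
  n=0, tally=5

Final answer: 5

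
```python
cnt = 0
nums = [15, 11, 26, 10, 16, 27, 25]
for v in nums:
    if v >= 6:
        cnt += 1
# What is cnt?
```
Trace:
  cnt=0
  cnt=1, v=15
  cnt=2, v=11
  cnt=3, v=26
  cnt=4, v=10
  cnt=5, v=16
  cnt=6, v=27
  cnt=7, v=25

Final answer: 7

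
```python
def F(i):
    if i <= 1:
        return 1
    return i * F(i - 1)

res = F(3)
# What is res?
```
Call trace:
F(i=3)
  F(i=2)
    F(i=1)
    -> return 1
  -> return 2
-> return 6

Final answer: 6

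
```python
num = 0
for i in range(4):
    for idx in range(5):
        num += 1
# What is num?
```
Trace:
  num=0
  num=1, i=0, idx=0
  num=2, i=0, idx=1
  num=3, i=0, idx=2
  num=4, i=0, idx=3
  num=5, i=0, idx=4
  num=6, i=1, idx=0
  num=7, i=1, idx=1
  num=8, i=1, idx=2
  num=9, i=1, idx=3
  num=10, i=1, idx=4
  num=11, i=2, idx=0
  num=12, i=2, idx=1
  num=13, i=2, idx=2
  num=14, i=2, idx=3
  num=15, i=2, idx=4
  num=16, i=3, idx=0
  num=17, i=3, idx=1
  num=18, i=3, idx=2
  num=19, i=3, idx=3
  num=20, i=3, idx=4

Final answer: 20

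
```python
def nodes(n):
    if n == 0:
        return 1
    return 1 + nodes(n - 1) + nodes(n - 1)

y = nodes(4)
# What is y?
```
Call trace (a repeated sub-call is expanded the first time; later identical calls just restate its return value):
nodes(n=4)
  nodes(n=3)
    nodes(n=2)
      nodes(n=1)
        nodes(n=0)
        -> return 1
        nodes(n=0)
        -> return 1
      -> return 3
      nodes(n=1) -> return 3  (same call as traced above)
    -> return 7
    nodes(n=2) -> return 7  (same call as traced above)
  -> return 15
  nodes(n=3) -> return 15  (same call as traced above)
-> return 31

Final answer: 31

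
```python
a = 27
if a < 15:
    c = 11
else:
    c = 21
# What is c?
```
Trace:
  a=27
  a=27, c=21

Final answer: 21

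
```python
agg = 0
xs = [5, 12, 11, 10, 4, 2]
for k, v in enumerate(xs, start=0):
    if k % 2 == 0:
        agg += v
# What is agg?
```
Trace:
  agg=0
  agg=5, k=0, v=5
  agg=5, k=1, v=12
  agg=16, k=2, v=11
  agg=16, k=3, v=10
  agg=20, k=4, v=4
  agg=20, k=5, v=2

Final answer: 20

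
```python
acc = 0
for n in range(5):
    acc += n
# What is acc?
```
Trace:
  acc=0
  acc=0, n=0
  acc=1, n=1
  acc=3, n=2
  acc=6, n=3
  acc=10, n=4

Final answer: 10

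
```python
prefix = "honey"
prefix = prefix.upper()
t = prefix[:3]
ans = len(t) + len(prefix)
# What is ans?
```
Trace:
  prefix='honey'
  prefix='HONEY'
  prefix='HONEY', t='HON'
  prefix='HONEY', t='HON', ans=8

Final answer: 8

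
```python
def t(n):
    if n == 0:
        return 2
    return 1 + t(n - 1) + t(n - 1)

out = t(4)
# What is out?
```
Call trace (a repeated sub-call is expanded the first time; later identical calls just restate its return value):
t(n=4)
  t(n=3)
    t(n=2)
      t(n=1)
        t(n=0)
        -> return 2
        t(n=0)
        -> return 2
      -> return 5
      t(n=1) -> return 5  (same call as traced above)
    -> return 11
    t(n=2) -> return 11  (same call as traced above)
  -> return 23
  t(n=3) -> return 23  (same call as traced above)
-> return 47

Final answer: 47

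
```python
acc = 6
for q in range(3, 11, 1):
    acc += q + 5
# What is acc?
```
Trace:
  acc=6
  acc=14, q=3
  acc=23, q=4
  acc=33, q=5
  acc=44, q=6
  acc=56, q=7
  acc=69, q=8
  acc=83, q=9
  acc=98, q=10

Final answer: 98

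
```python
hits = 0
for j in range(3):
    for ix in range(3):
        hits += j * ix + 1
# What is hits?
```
Trace:
  hits=0
  hits=1, j=0, ix=0
  hits=2, j=0, ix=1
  hits=3, j=0, ix=2
  hits=4, j=1, ix=0
  hits=6, j=1, ix=1
  hits=9, j=1, ix=2
  hits=10, j=2, ix=0
  hits=13, j=2, ix=1
  hits=18, j=2, ix=2

Final answer: 18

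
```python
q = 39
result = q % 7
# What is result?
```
Trace:
  q=39
  q=39, result=4

Final answer: 4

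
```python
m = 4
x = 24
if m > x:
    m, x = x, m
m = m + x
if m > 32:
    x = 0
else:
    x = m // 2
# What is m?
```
Trace:
  m=4
  m=4, x=24
  m=4, x=24
  m=28, x=24
  m=28, x=14

Final answer: 28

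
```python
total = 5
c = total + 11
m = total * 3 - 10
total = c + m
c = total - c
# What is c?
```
Trace:
  total=5
  total=5, c=16
  total=5, c=16, m=5
  total=21, c=16, m=5
  total=21, c=5, m=5

Final answer: 5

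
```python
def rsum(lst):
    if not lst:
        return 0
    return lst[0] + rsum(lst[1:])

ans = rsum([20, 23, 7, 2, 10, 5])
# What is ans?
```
Call trace:
rsum(lst=[20, 23, 7, 2, 10, 5])
  rsum(lst=[23, 7, 2, 10, 5])
    rsum(lst=[7, 2, 10, 5])
      rsum(lst=[2, 10, 5])
        rsum(lst=[10, 5])
          rsum(lst=[5])
            rsum(lst=[])
            -> return 0
          -> return 5
        -> return 15
      -> return 17
    -> return 24
  -> return 47
-> return 67

Final answer: 67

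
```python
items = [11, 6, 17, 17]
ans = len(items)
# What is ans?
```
Trace:
  items=[11, 6, 17, 17]
  items=[11, 6, 17, 17], ans=4

Final answer: 4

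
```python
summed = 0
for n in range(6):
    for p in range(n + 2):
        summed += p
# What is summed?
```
Trace:
  summed=0
  summed=0, n=0, p=0
  summed=1, n=0, p=1
  summed=1, n=1, p=0
  summed=2, n=1, p=1
  summed=4, n=1, p=2
  summed=4, n=2, p=0
  summed=5, n=2, p=1
  summed=7, n=2, p=2
  summed=10, n=2, p=3
  summed=10, n=3, p=0
  summed=11, n=3, p=1
  summed=13, n=3, p=2
  summed=16, n=3, p=3
  summed=20, n=3, p=4
  summed=20, n=4, p=0
  summed=21, n=4, p=1
  summed=23, n=4, p=2
  summed=26, n=4, p=3
  summed=30, n=4, p=4
  summed=35, n=4, p=5
  summed=35, n=5, p=0
  summed=36, n=5, p=1
  summed=38, n=5, p=2
  summed=41, n=5, p=3
  summed=45, n=5, p=4
  summed=50, n=5, p=5
  summed=56, n=5, p=6

Final answer: 56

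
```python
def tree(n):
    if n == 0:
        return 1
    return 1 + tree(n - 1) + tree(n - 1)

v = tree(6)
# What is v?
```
Call trace (a repeated sub-call is expanded the first time; later identical calls just restate its return value):
tree(n=6)
  tree(n=5)
    tree(n=4)
      tree(n=3)
        tree(n=2)
          tree(n=1)
            tree(n=0)
            -> return 1
            tree(n=0)
            -> return 1
          -> return 3
          tree(n=1) -> return 3  (same call as traced above)
        -> return 7
        tree(n=2) -> return 7  (same call as traced above)
      -> return 15
      tree(n=3) -> return 15  (same call as traced above)
    -> return 31
    tree(n=4) -> return 31  (same call as traced above)
  -> return 63
  tree(n=5) -> return 63  (same call as traced above)
-> return 127

Final answer: 127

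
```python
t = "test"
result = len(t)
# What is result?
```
Trace:
  t='test'
  t='test', result=4

Final answer: 4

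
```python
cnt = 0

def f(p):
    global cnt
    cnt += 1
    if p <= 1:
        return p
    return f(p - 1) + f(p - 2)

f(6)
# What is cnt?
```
Call trace (a repeated sub-call is expanded the first time; later identical calls just restate its return value):
f(p=6)
  f(p=5)
    f(p=4)
      f(p=3)
        f(p=2)
          f(p=1)
          -> return 1
          f(p=0)
          -> return 0
        -> return 1
        f(p=1)
        -> return 1
      -> return 2
      f(p=2) -> return 1  (same call as traced above)
    -> return 3
    f(p=3) -> return 2  (same call as traced above)
  -> return 5
  f(p=4) -> return 3  (same call as traced above)
-> return 8

cnt is incremented once per call, so count the calls in each subtree. Let C(p) = number of calls made by f(p).
C(0) = C(1) = 1 (base case, no recursion); C(p) = 1 + C(p - 1) + C(p - 2) otherwise.
C(2) = 1 + C(1) + C(0) = 1 + 1 + 1 = 3
C(3) = 1 + C(2) + C(1) = 1 + 3 + 1 = 5
C(4) = 1 + C(3) + C(2) = 1 + 5 + 3 = 9
C(5) = 1 + C(4) + C(3) = 1 + 9 + 5 = 15
C(6) = 1 + C(5) + C(4) = 1 + 15 + 9 = 25
cnt = C(6) = 25

Final answer: 25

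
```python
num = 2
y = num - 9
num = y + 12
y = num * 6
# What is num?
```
Trace:
  num=2
  num=2, y=-7
  num=5, y=-7
  num=5, y=30

Final answer: 5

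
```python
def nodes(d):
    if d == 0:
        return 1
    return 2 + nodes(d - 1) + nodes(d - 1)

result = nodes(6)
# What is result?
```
Call trace (a repeated sub-call is expanded the first time; later identical calls just restate its return value):
nodes(d=6)
  nodes(d=5)
    nodes(d=4)
      nodes(d=3)
        nodes(d=2)
          nodes(d=1)
            nodes(d=0)
            -> return 1
            nodes(d=0)
            -> return 1
          -> return 4
          nodes(d=1) -> return 4  (same call as traced above)
        -> return 10
        nodes(d=2) -> return 10  (same call as traced above)
      -> return 22
      nodes(d=3) -> return 22  (same call as traced above)
    -> return 46
    nodes(d=4) -> return 46  (same call as traced above)
  -> return 94
  nodes(d=5) -> return 94  (same call as traced above)
-> return 190

Final answer: 190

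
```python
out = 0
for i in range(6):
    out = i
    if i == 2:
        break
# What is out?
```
Trace:
  out=0
  out=0, i=0
  out=1, i=1
  out=2, i=2

Final answer: 2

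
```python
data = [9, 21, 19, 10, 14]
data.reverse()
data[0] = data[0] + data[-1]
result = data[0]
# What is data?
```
Trace:
  data=[9, 21, 19, 10, 14]
  data=[14, 10, 19, 21, 9]
  data=[23, 10, 19, 21, 9]
  data=[23, 10, 19, 21, 9], result=23

Final answer: [23, 10, 19, 21, 9]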